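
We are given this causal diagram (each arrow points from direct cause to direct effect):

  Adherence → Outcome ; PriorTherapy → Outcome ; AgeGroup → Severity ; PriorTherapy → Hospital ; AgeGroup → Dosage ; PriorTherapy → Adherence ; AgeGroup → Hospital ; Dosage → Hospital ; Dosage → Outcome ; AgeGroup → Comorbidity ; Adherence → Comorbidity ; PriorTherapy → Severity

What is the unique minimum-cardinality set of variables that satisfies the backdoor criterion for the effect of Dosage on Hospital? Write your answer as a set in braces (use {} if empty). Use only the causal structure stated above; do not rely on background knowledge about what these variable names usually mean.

{AgeGroup}

Variables eligible for adjustment (non-descendants of Dosage, excluding Dosage and Hospital): {Adherence, AgeGroup, Comorbidity, PriorTherapy, Severity}.
Backdoor paths from Dosage to Hospital:
  P1: Dosage <- AgeGroup -> Severity <- PriorTherapy -> Hospital
  P2: Dosage <- AgeGroup -> Hospital
  P3: Dosage <- AgeGroup -> Comorbidity <- Adherence <- PriorTherapy -> Hospital
  P4: Dosage <- AgeGroup -> Comorbidity <- Adherence -> Outcome <- PriorTherapy -> Hospital
The empty set is not sufficient: P2 (Dosage <- AgeGroup -> Hospital) has no collider blocking it and no conditioned non-collider, so it is open.
Try {AgeGroup}:
  P1: blocked at fork node AgeGroup ∈ conditioning set.
  P2: blocked at fork node AgeGroup ∈ conditioning set.
  P3: blocked at fork node AgeGroup ∈ conditioning set.
  P4: blocked at fork node AgeGroup ∈ conditioning set.
{AgeGroup} contains no descendant of Dosage and blocks every backdoor path.
No other singleton works — e.g. {PriorTherapy} leaves P2 open — so {AgeGroup} is the unique smallest valid adjustment set.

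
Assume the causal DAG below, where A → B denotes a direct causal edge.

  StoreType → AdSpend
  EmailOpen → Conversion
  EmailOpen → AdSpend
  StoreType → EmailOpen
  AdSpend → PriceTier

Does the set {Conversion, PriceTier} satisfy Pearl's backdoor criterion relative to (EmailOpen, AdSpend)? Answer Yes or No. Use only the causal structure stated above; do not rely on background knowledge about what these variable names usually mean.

Backdoor paths from EmailOpen to AdSpend (paths whose first edge points into EmailOpen):
  P1: EmailOpen <- StoreType -> AdSpend
Condition 1 (no descendant of EmailOpen in the set): FAILS — Conversion and PriceTier are descendants of EmailOpen.
Condition 2 (every backdoor path blocked by {Conversion, PriceTier}):
  P1: open — no interior node is in the conditioning set.
{Conversion, PriceTier} does not satisfy the backdoor criterion.

No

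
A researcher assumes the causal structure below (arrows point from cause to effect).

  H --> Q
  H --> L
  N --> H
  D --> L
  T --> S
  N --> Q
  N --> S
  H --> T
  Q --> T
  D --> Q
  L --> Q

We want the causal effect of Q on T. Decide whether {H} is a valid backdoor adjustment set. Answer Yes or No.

Yes

Backdoor paths from Q to T (paths whose first edge points into Q):
  P1: Q <- D -> L <- H <- N -> S <- T
  P2: Q <- D -> L <- H -> T
  P3: Q <- N -> H -> T
  P4: Q <- N -> S <- T
  P5: Q <- H <- N -> S <- T
  P6: Q <- H -> T
  P7: Q <- L <- H <- N -> S <- T
  P8: Q <- L <- H -> T
Condition 1 (no descendant of Q in the set): holds — descendants of Q are {S, T}; none are in {H}.
Condition 2 (every backdoor path blocked by {H}):
  P1: blocked at collider L (neither it nor any descendant is in the conditioning set).
  P2: blocked at collider L (neither it nor any descendant is in the conditioning set).
  P3: blocked at chain node H ∈ conditioning set.
  P4: blocked at collider S (neither it nor any descendant is in the conditioning set).
  P5: blocked at chain node H ∈ conditioning set.
  P6: blocked at fork node H ∈ conditioning set.
  P7: blocked at chain node H ∈ conditioning set.
  P8: blocked at fork node H ∈ conditioning set.
{H} satisfies the backdoor criterion.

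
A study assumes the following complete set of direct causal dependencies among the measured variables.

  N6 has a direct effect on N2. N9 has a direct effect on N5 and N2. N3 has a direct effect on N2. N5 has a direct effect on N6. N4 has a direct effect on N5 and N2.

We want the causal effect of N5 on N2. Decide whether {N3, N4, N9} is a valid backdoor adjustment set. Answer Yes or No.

Backdoor paths from N5 to N2 (paths whose first edge points into N5):
  P1: N5 <- N4 -> N2
  P2: N5 <- N9 -> N2
Condition 1 (no descendant of N5 in the set): holds — descendants of N5 are {N2, N6}; none are in {N3, N4, N9}.
Condition 2 (every backdoor path blocked by {N3, N4, N9}):
  P1: blocked at fork node N4 ∈ conditioning set.
  P2: blocked at fork node N9 ∈ conditioning set.
{N3, N4, N9} satisfies the backdoor criterion.

Yes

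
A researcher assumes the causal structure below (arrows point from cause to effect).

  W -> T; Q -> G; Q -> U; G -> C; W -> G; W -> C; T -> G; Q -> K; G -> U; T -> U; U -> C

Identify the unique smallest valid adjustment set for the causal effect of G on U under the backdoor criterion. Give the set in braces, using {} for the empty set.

Variables eligible for adjustment (non-descendants of G, excluding G and U): {K, Q, T, W}.
Backdoor paths from G to U:
  P1: G <- Q -> U
  P2: G <- W -> T -> U
  P3: G <- W -> C <- U
  P4: G <- T <- W -> C <- U
  P5: G <- T -> U
The empty set is not sufficient: P1 (G <- Q -> U) has no collider blocking it and no conditioned non-collider, so it is open.
Try {Q, T}:
  P1: blocked at fork node Q ∈ conditioning set.
  P2: blocked at chain node T ∈ conditioning set.
  P3: blocked at collider C (neither it nor any descendant is in the conditioning set).
  P4: blocked at chain node T ∈ conditioning set.
  P5: blocked at fork node T ∈ conditioning set.
{Q, T} contains no descendant of G and blocks every backdoor path.
Every element of {Q, T} is needed (dropping Q leaves P1 open; dropping T leaves P2 open), so no proper subset is valid.
Among all size-2 subsets of the eligible variables, only {Q, T} blocks every backdoor path, so it is the unique smallest valid adjustment set.

{Q, T}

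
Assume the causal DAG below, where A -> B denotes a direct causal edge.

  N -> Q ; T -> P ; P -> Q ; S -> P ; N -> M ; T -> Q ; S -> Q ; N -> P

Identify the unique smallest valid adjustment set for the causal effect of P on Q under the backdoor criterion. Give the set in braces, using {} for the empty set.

Variables eligible for adjustment (non-descendants of P, excluding P and Q): {M, N, S, T}.
Backdoor paths from P to Q:
  P1: P <- S -> Q
  P2: P <- N -> Q
  P3: P <- T -> Q
The empty set is not sufficient: P1 (P <- S -> Q) has no collider blocking it and no conditioned non-collider, so it is open.
Try {N, S, T}:
  P1: blocked at fork node S ∈ conditioning set.
  P2: blocked at fork node N ∈ conditioning set.
  P3: blocked at fork node T ∈ conditioning set.
{N, S, T} contains no descendant of P and blocks every backdoor path.
Every element of {N, S, T} is needed (dropping N leaves P2 open; dropping S leaves P1 open; dropping T leaves P3 open), so no proper subset is valid.
Among all size-3 subsets of the eligible variables, only {N, S, T} blocks every backdoor path, so it is the unique smallest valid adjustment set.

{N, S, T}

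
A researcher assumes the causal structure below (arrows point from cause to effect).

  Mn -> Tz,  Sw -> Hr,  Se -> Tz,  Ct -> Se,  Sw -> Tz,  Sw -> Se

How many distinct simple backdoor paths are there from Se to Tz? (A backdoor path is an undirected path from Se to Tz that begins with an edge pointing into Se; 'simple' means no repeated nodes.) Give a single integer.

A backdoor path from Se to Tz is any simple undirected path whose first edge points into Se (i.e. leaves Se via a parent).
Parents of Se: {Ct, Sw}.
Enumerating:
  P1: Se <- Sw -> Tz
That exhausts the simple backdoor paths. Count: 1.

1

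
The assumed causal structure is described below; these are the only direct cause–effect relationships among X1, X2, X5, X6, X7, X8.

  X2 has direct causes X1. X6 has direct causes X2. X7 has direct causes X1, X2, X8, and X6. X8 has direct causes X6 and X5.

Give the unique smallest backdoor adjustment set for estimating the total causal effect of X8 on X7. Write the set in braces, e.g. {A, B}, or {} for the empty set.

{X6}

Variables eligible for adjustment (non-descendants of X8, excluding X8 and X7): {X1, X2, X5, X6}.
Backdoor paths from X8 to X7:
  P1: X8 <- X6 <- X2 <- X1 -> X7
  P2: X8 <- X6 <- X2 -> X7
  P3: X8 <- X6 -> X7
The empty set is not sufficient: P1 (X8 <- X6 <- X2 <- X1 -> X7) has no collider blocking it and no conditioned non-collider, so it is open.
Try {X6}:
  P1: blocked at chain node X6 ∈ conditioning set.
  P2: blocked at chain node X6 ∈ conditioning set.
  P3: blocked at fork node X6 ∈ conditioning set.
{X6} contains no descendant of X8 and blocks every backdoor path.
No other singleton works — e.g. {X1} leaves P2 open — so {X6} is the unique smallest valid adjustment set.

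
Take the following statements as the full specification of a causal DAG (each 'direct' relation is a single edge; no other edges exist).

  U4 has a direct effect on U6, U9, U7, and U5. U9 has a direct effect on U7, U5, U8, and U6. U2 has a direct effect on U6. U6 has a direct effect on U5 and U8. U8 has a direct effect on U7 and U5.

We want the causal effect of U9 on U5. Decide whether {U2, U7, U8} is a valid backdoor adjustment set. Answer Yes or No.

No

Backdoor paths from U9 to U5 (paths whose first edge points into U9):
  P1: U9 <- U4 -> U6 -> U8 -> U5
  P2: U9 <- U4 -> U6 -> U5
  P3: U9 <- U4 -> U5
  P4: U9 <- U4 -> U7 <- U8 <- U6 -> U5
  P5: U9 <- U4 -> U7 <- U8 -> U5
Condition 1 (no descendant of U9 in the set): FAILS — U7 and U8 are descendants of U9.
Condition 2 (every backdoor path blocked by {U2, U7, U8}):
  P1: blocked at chain node U8 ∈ conditioning set.
  P2: open — no interior node is in the conditioning set.
  P3: open — no interior node is in the conditioning set.
  P4: blocked at chain node U8 ∈ conditioning set.
  P5: blocked at fork node U8 ∈ conditioning set.
{U2, U7, U8} does not satisfy the backdoor criterion.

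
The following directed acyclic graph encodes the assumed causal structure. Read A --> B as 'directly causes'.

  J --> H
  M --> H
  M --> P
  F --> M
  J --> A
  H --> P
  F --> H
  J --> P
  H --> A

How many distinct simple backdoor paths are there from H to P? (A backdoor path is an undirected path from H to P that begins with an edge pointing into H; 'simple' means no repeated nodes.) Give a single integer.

A backdoor path from H to P is any simple undirected path whose first edge points into H (i.e. leaves H via a parent).
Parents of H: {F, J, M}.
Enumerating:
  P1: H <- F -> M -> P
  P2: H <- M -> P
  P3: H <- J -> P
That exhausts the simple backdoor paths. Count: 3.

3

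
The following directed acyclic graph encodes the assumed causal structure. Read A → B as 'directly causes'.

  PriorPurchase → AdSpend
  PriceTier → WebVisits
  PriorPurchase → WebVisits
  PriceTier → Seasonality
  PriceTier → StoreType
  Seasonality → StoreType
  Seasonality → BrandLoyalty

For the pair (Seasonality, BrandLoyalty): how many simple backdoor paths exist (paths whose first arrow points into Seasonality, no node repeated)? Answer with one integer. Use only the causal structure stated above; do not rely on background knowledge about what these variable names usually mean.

A backdoor path from Seasonality to BrandLoyalty is any simple undirected path whose first edge points into Seasonality (i.e. leaves Seasonality via a parent).
Parents of Seasonality: {PriceTier}.
No simple path from any parent of Seasonality reaches BrandLoyalty without revisiting Seasonality, so there are no backdoor paths.

0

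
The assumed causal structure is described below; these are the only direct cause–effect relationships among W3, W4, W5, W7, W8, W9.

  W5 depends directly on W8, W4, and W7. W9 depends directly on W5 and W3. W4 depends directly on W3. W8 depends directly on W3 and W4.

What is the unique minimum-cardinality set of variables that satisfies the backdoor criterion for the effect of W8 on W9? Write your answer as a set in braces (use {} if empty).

{W3, W4}

Variables eligible for adjustment (non-descendants of W8, excluding W8 and W9): {W3, W4, W7}.
Backdoor paths from W8 to W9:
  P1: W8 <- W3 -> W4 -> W5 -> W9
  P2: W8 <- W3 -> W9
  P3: W8 <- W4 <- W3 -> W9
  P4: W8 <- W4 -> W5 -> W9
The empty set is not sufficient: P1 (W8 <- W3 -> W4 -> W5 -> W9) has no collider blocking it and no conditioned non-collider, so it is open.
Try {W3, W4}:
  P1: blocked at fork node W3 ∈ conditioning set.
  P2: blocked at fork node W3 ∈ conditioning set.
  P3: blocked at chain node W4 ∈ conditioning set.
  P4: blocked at fork node W4 ∈ conditioning set.
{W3, W4} contains no descendant of W8 and blocks every backdoor path.
Every element of {W3, W4} is needed (dropping W3 leaves P2 open; dropping W4 leaves P4 open), so no proper subset is valid.
Among all size-2 subsets of the eligible variables, only {W3, W4} blocks every backdoor path, so it is the unique smallest valid adjustment set.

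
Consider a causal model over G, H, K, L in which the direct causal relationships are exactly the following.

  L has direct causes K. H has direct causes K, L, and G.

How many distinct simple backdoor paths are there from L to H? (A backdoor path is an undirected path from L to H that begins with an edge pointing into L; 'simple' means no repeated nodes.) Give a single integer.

1

A backdoor path from L to H is any simple undirected path whose first edge points into L (i.e. leaves L via a parent).
Parents of L: {K}.
Enumerating:
  P1: L <- K -> H
That exhausts the simple backdoor paths. Count: 1.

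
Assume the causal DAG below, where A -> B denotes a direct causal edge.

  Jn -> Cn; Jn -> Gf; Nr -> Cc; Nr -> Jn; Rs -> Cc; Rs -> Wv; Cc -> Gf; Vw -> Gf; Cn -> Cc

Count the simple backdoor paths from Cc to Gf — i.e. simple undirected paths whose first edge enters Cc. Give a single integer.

A backdoor path from Cc to Gf is any simple undirected path whose first edge points into Cc (i.e. leaves Cc via a parent).
Parents of Cc: {Cn, Nr, Rs}.
Enumerating:
  P1: Cc <- Nr -> Jn -> Gf
  P2: Cc <- Cn <- Jn -> Gf
That exhausts the simple backdoor paths. Count: 2.

2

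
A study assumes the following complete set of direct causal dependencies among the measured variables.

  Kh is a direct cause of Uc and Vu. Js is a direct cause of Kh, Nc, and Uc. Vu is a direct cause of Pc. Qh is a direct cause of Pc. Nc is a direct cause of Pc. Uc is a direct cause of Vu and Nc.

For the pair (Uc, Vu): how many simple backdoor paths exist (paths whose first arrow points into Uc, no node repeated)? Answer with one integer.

4

A backdoor path from Uc to Vu is any simple undirected path whose first edge points into Uc (i.e. leaves Uc via a parent).
Parents of Uc: {Js, Kh}.
Enumerating:
  P1: Uc <- Js -> Kh -> Vu
  P2: Uc <- Js -> Nc -> Pc <- Vu
  P3: Uc <- Kh <- Js -> Nc -> Pc <- Vu
  P4: Uc <- Kh -> Vu
That exhausts the simple backdoor paths. Count: 4.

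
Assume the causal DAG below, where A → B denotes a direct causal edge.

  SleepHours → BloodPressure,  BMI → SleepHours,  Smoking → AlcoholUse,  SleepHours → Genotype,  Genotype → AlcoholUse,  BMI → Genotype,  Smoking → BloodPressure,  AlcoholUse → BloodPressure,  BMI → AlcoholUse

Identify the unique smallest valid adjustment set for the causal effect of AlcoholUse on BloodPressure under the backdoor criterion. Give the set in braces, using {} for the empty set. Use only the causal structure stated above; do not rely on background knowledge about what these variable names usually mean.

{SleepHours, Smoking}

Variables eligible for adjustment (non-descendants of AlcoholUse, excluding AlcoholUse and BloodPressure): {BMI, Genotype, SleepHours, Smoking}.
Backdoor paths from AlcoholUse to BloodPressure:
  P1: AlcoholUse <- BMI -> SleepHours -> BloodPressure
  P2: AlcoholUse <- BMI -> Genotype <- SleepHours -> BloodPressure
  P3: AlcoholUse <- Smoking -> BloodPressure
  P4: AlcoholUse <- Genotype <- BMI -> SleepHours -> BloodPressure
  P5: AlcoholUse <- Genotype <- SleepHours -> BloodPressure
The empty set is not sufficient: P1 (AlcoholUse <- BMI -> SleepHours -> BloodPressure) has no collider blocking it and no conditioned non-collider, so it is open.
Try {SleepHours, Smoking}:
  P1: blocked at chain node SleepHours ∈ conditioning set.
  P2: blocked at collider Genotype (neither it nor any descendant is in the conditioning set).
  P3: blocked at fork node Smoking ∈ conditioning set.
  P4: blocked at chain node SleepHours ∈ conditioning set.
  P5: blocked at fork node SleepHours ∈ conditioning set.
{SleepHours, Smoking} contains no descendant of AlcoholUse and blocks every backdoor path.
Every element of {SleepHours, Smoking} is needed (dropping SleepHours leaves P1 open; dropping Smoking leaves P3 open), so no proper subset is valid.
Among all size-2 subsets of the eligible variables, only {SleepHours, Smoking} blocks every backdoor path, so it is the unique smallest valid adjustment set.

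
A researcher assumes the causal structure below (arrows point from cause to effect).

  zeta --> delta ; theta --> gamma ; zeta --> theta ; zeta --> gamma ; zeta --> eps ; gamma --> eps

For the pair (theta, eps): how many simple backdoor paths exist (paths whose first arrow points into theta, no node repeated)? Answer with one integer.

2

A backdoor path from theta to eps is any simple undirected path whose first edge points into theta (i.e. leaves theta via a parent).
Parents of theta: {zeta}.
Enumerating:
  P1: theta <- zeta -> gamma -> eps
  P2: theta <- zeta -> eps
That exhausts the simple backdoor paths. Count: 2.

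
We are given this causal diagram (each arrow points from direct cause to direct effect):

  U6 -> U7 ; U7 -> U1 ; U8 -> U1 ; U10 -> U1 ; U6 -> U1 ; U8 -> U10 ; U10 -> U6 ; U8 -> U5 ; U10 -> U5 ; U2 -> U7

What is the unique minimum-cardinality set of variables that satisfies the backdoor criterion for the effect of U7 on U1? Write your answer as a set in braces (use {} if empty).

{U6}

Variables eligible for adjustment (non-descendants of U7, excluding U7 and U1): {U10, U2, U5, U6, U8}.
Backdoor paths from U7 to U1:
  P1: U7 <- U6 <- U10 <- U8 -> U1
  P2: U7 <- U6 <- U10 -> U5 <- U8 -> U1
  P3: U7 <- U6 <- U10 -> U1
  P4: U7 <- U6 -> U1
The empty set is not sufficient: P1 (U7 <- U6 <- U10 <- U8 -> U1) has no collider blocking it and no conditioned non-collider, so it is open.
Try {U6}:
  P1: blocked at chain node U6 ∈ conditioning set.
  P2: blocked at chain node U6 ∈ conditioning set.
  P3: blocked at chain node U6 ∈ conditioning set.
  P4: blocked at fork node U6 ∈ conditioning set.
{U6} contains no descendant of U7 and blocks every backdoor path.
No other singleton works — e.g. {U8} leaves P3 open — so {U6} is the unique smallest valid adjustment set.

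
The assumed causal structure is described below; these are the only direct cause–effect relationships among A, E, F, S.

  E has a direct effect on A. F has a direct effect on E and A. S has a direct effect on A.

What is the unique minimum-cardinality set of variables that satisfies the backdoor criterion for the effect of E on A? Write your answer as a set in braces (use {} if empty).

Variables eligible for adjustment (non-descendants of E, excluding E and A): {F, S}.
Backdoor paths from E to A:
  P1: E <- F -> A
The empty set is not sufficient: P1 (E <- F -> A) has no collider blocking it and no conditioned non-collider, so it is open.
Try {F}:
  P1: blocked at fork node F ∈ conditioning set.
{F} contains no descendant of E and blocks every backdoor path.
No other singleton works — e.g. {S} leaves P1 open — so {F} is the unique smallest valid adjustment set.

{F}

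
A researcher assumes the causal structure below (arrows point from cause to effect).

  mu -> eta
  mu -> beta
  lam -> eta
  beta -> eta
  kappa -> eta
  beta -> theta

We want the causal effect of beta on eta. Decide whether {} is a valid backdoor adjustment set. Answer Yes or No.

No

Backdoor paths from beta to eta (paths whose first edge points into beta):
  P1: beta <- mu -> eta
Condition 1 (no descendant of beta in the set): holds — descendants of beta are {eta, theta}; none are in {}.
Condition 2 (every backdoor path blocked by {}):
  P1: open — no interior node is in the conditioning set.
{} does not satisfy the backdoor criterion.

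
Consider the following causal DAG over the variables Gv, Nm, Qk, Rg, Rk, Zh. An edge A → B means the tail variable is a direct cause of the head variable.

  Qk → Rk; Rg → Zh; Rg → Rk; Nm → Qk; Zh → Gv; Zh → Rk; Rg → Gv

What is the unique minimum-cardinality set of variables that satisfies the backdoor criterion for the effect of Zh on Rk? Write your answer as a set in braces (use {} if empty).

{Rg}

Variables eligible for adjustment (non-descendants of Zh, excluding Zh and Rk): {Nm, Qk, Rg}.
Backdoor paths from Zh to Rk:
  P1: Zh <- Rg -> Rk
The empty set is not sufficient: P1 (Zh <- Rg -> Rk) has no collider blocking it and no conditioned non-collider, so it is open.
Try {Rg}:
  P1: blocked at fork node Rg ∈ conditioning set.
{Rg} contains no descendant of Zh and blocks every backdoor path.
No other singleton works — e.g. {Nm} leaves P1 open — so {Rg} is the unique smallest valid adjustment set.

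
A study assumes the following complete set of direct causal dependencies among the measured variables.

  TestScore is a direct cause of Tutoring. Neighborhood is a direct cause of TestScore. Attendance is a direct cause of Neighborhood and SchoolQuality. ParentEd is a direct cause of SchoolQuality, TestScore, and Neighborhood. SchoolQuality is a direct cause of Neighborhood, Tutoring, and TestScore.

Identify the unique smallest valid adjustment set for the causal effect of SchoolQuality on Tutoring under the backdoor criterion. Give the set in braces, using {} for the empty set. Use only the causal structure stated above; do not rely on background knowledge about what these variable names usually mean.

{Attendance, ParentEd}

Variables eligible for adjustment (non-descendants of SchoolQuality, excluding SchoolQuality and Tutoring): {Attendance, ParentEd}.
Backdoor paths from SchoolQuality to Tutoring:
  P1: SchoolQuality <- Attendance -> Neighborhood <- ParentEd -> TestScore -> Tutoring
  P2: SchoolQuality <- Attendance -> Neighborhood -> TestScore -> Tutoring
  P3: SchoolQuality <- ParentEd -> Neighborhood -> TestScore -> Tutoring
  P4: SchoolQuality <- ParentEd -> TestScore -> Tutoring
The empty set is not sufficient: P2 (SchoolQuality <- Attendance -> Neighborhood -> TestScore -> Tutoring) has no collider blocking it and no conditioned non-collider, so it is open.
Try {Attendance, ParentEd}:
  P1: blocked at fork node Attendance ∈ conditioning set.
  P2: blocked at fork node Attendance ∈ conditioning set.
  P3: blocked at fork node ParentEd ∈ conditioning set.
  P4: blocked at fork node ParentEd ∈ conditioning set.
{Attendance, ParentEd} contains no descendant of SchoolQuality and blocks every backdoor path.
Every element of {Attendance, ParentEd} is needed (dropping Attendance leaves P2 open; dropping ParentEd leaves P3 open), so no proper subset is valid.
Among all size-2 subsets of the eligible variables, only {Attendance, ParentEd} blocks every backdoor path, so it is the unique smallest valid adjustment set.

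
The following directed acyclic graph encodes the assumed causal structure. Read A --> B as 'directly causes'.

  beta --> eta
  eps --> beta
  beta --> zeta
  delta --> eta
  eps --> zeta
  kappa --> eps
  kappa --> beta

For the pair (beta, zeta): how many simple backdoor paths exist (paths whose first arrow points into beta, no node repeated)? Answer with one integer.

A backdoor path from beta to zeta is any simple undirected path whose first edge points into beta (i.e. leaves beta via a parent).
Parents of beta: {eps, kappa}.
Enumerating:
  P1: beta <- kappa -> eps -> zeta
  P2: beta <- eps -> zeta
That exhausts the simple backdoor paths. Count: 2.

2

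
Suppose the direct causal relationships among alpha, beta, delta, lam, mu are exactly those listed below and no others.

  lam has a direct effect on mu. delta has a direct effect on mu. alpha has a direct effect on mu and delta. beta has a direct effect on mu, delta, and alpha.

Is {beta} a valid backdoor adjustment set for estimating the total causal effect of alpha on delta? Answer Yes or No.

Backdoor paths from alpha to delta (paths whose first edge points into alpha):
  P1: alpha <- beta -> delta
  P2: alpha <- beta -> mu <- delta
Condition 1 (no descendant of alpha in the set): holds — descendants of alpha are {delta, mu}; none are in {beta}.
Condition 2 (every backdoor path blocked by {beta}):
  P1: blocked at fork node beta ∈ conditioning set.
  P2: blocked at fork node beta ∈ conditioning set.
{beta} satisfies the backdoor criterion.

Yes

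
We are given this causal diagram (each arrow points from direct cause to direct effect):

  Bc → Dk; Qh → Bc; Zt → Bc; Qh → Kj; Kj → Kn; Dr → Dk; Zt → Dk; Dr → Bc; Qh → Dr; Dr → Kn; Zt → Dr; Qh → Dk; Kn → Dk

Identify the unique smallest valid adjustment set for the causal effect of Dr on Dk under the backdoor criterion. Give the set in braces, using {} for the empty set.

Variables eligible for adjustment (non-descendants of Dr, excluding Dr and Dk): {Kj, Qh, Zt}.
Backdoor paths from Dr to Dk:
  P1: Dr <- Zt -> Bc <- Qh -> Kj -> Kn -> Dk
  P2: Dr <- Zt -> Bc <- Qh -> Dk
  P3: Dr <- Zt -> Bc -> Dk
  P4: Dr <- Zt -> Dk
  P5: Dr <- Qh -> Kj -> Kn -> Dk
  P6: Dr <- Qh -> Bc <- Zt -> Dk
  P7: Dr <- Qh -> Bc -> Dk
  P8: Dr <- Qh -> Dk
The empty set is not sufficient: P3 (Dr <- Zt -> Bc -> Dk) has no collider blocking it and no conditioned non-collider, so it is open.
Try {Qh, Zt}:
  P1: blocked at fork node Zt ∈ conditioning set.
  P2: blocked at fork node Zt ∈ conditioning set.
  P3: blocked at fork node Zt ∈ conditioning set.
  P4: blocked at fork node Zt ∈ conditioning set.
  P5: blocked at fork node Qh ∈ conditioning set.
  P6: blocked at fork node Qh ∈ conditioning set.
  P7: blocked at fork node Qh ∈ conditioning set.
  P8: blocked at fork node Qh ∈ conditioning set.
{Qh, Zt} contains no descendant of Dr and blocks every backdoor path.
Every element of {Qh, Zt} is needed (dropping Qh leaves P5 open; dropping Zt leaves P3 open), so no proper subset is valid.
Among all size-2 subsets of the eligible variables, only {Qh, Zt} blocks every backdoor path, so it is the unique smallest valid adjustment set.

{Qh, Zt}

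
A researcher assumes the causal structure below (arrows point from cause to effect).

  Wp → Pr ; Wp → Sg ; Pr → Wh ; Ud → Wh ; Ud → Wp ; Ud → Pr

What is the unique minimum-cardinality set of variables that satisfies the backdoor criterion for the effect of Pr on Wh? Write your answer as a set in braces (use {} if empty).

{Ud}

Variables eligible for adjustment (non-descendants of Pr, excluding Pr and Wh): {Sg, Ud, Wp}.
Backdoor paths from Pr to Wh:
  P1: Pr <- Ud -> Wh
  P2: Pr <- Wp <- Ud -> Wh
The empty set is not sufficient: P1 (Pr <- Ud -> Wh) has no collider blocking it and no conditioned non-collider, so it is open.
Try {Ud}:
  P1: blocked at fork node Ud ∈ conditioning set.
  P2: blocked at fork node Ud ∈ conditioning set.
{Ud} contains no descendant of Pr and blocks every backdoor path.
No other singleton works — e.g. {Wp} leaves P1 open — so {Ud} is the unique smallest valid adjustment set.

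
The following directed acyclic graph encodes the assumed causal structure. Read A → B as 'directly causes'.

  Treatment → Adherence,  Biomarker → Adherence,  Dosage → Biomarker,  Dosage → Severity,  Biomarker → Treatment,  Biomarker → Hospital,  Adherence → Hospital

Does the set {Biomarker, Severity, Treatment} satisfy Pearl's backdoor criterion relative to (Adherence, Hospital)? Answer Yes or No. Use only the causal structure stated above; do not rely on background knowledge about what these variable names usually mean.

Yes

Backdoor paths from Adherence to Hospital (paths whose first edge points into Adherence):
  P1: Adherence <- Biomarker -> Hospital
  P2: Adherence <- Treatment <- Biomarker -> Hospital
Condition 1 (no descendant of Adherence in the set): holds — descendants of Adherence are {Hospital}; none are in {Biomarker, Severity, Treatment}.
Condition 2 (every backdoor path blocked by {Biomarker, Severity, Treatment}):
  P1: blocked at fork node Biomarker ∈ conditioning set.
  P2: blocked at chain node Treatment ∈ conditioning set.
{Biomarker, Severity, Treatment} satisfies the backdoor criterion.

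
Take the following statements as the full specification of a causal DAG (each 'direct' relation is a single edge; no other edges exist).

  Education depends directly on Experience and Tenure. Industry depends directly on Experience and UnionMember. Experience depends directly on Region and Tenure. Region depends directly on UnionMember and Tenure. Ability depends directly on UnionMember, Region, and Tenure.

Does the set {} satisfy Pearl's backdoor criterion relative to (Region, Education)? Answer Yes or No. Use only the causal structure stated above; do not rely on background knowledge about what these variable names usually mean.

No

Backdoor paths from Region to Education (paths whose first edge points into Region):
  P1: Region <- Tenure -> Experience -> Education
  P2: Region <- Tenure -> Ability <- UnionMember -> Industry <- Experience -> Education
  P3: Region <- Tenure -> Education
  P4: Region <- UnionMember -> Industry <- Experience <- Tenure -> Education
  P5: Region <- UnionMember -> Industry <- Experience -> Education
  P6: Region <- UnionMember -> Ability <- Tenure -> Experience -> Education
  P7: Region <- UnionMember -> Ability <- Tenure -> Education
Condition 1 (no descendant of Region in the set): holds — descendants of Region are {Ability, Education, Experience, Industry}; none are in {}.
Condition 2 (every backdoor path blocked by {}):
  P1: open — no interior node is in the conditioning set.
  P2: blocked at collider Ability (neither it nor any descendant is in the conditioning set).
  P3: open — no interior node is in the conditioning set.
  P4: blocked at collider Industry (neither it nor any descendant is in the conditioning set).
  P5: blocked at collider Industry (neither it nor any descendant is in the conditioning set).
  P6: blocked at collider Ability (neither it nor any descendant is in the conditioning set).
  P7: blocked at collider Ability (neither it nor any descendant is in the conditioning set).
{} does not satisfy the backdoor criterion.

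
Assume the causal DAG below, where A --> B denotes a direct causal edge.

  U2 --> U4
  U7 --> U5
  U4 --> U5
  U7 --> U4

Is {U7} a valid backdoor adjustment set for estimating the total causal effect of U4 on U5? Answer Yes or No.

Backdoor paths from U4 to U5 (paths whose first edge points into U4):
  P1: U4 <- U7 -> U5
Condition 1 (no descendant of U4 in the set): holds — descendants of U4 are {U5}; none are in {U7}.
Condition 2 (every backdoor path blocked by {U7}):
  P1: blocked at fork node U7 ∈ conditioning set.
{U7} satisfies the backdoor criterion.

Yes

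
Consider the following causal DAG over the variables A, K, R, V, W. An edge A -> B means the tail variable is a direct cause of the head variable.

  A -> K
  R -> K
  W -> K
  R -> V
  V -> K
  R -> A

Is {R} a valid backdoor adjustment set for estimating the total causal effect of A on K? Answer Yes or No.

Yes

Backdoor paths from A to K (paths whose first edge points into A):
  P1: A <- R -> V -> K
  P2: A <- R -> K
Condition 1 (no descendant of A in the set): holds — descendants of A are {K}; none are in {R}.
Condition 2 (every backdoor path blocked by {R}):
  P1: blocked at fork node R ∈ conditioning set.
  P2: blocked at fork node R ∈ conditioning set.
{R} satisfies the backdoor criterion.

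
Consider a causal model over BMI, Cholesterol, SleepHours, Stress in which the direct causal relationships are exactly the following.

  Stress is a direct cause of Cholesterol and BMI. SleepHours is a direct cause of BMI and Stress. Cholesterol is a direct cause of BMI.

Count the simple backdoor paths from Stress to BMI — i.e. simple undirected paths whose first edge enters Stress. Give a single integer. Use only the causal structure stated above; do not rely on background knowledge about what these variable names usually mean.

1

A backdoor path from Stress to BMI is any simple undirected path whose first edge points into Stress (i.e. leaves Stress via a parent).
Parents of Stress: {SleepHours}.
Enumerating:
  P1: Stress <- SleepHours -> BMI
That exhausts the simple backdoor paths. Count: 1.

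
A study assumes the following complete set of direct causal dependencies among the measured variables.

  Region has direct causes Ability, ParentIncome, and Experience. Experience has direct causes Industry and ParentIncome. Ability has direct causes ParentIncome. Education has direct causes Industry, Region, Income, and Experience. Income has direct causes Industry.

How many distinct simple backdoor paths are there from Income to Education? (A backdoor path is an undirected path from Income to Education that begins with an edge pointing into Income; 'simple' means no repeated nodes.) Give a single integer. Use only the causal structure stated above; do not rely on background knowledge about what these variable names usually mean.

A backdoor path from Income to Education is any simple undirected path whose first edge points into Income (i.e. leaves Income via a parent).
Parents of Income: {Industry}.
Enumerating:
  P1: Income <- Industry -> Experience <- ParentIncome -> Ability -> Region -> Education
  P2: Income <- Industry -> Experience <- ParentIncome -> Region -> Education
  P3: Income <- Industry -> Experience -> Region -> Education
  P4: Income <- Industry -> Experience -> Education
  P5: Income <- Industry -> Education
That exhausts the simple backdoor paths. Count: 5.

5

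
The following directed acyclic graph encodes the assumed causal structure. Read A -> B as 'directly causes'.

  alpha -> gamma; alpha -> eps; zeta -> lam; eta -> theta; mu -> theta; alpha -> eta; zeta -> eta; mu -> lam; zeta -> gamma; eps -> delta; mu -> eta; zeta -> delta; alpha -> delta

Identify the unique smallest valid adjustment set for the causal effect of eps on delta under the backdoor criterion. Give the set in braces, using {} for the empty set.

Variables eligible for adjustment (non-descendants of eps, excluding eps and delta): {alpha, eta, gamma, lam, mu, theta, zeta}.
Backdoor paths from eps to delta:
  P1: eps <- alpha -> eta <- zeta -> delta
  P2: eps <- alpha -> eta <- mu -> lam <- zeta -> delta
  P3: eps <- alpha -> eta -> theta <- mu -> lam <- zeta -> delta
  P4: eps <- alpha -> gamma <- zeta -> delta
  P5: eps <- alpha -> delta
The empty set is not sufficient: P5 (eps <- alpha -> delta) has no collider blocking it and no conditioned non-collider, so it is open.
Try {alpha}:
  P1: blocked at fork node alpha ∈ conditioning set.
  P2: blocked at fork node alpha ∈ conditioning set.
  P3: blocked at fork node alpha ∈ conditioning set.
  P4: blocked at fork node alpha ∈ conditioning set.
  P5: blocked at fork node alpha ∈ conditioning set.
{alpha} contains no descendant of eps and blocks every backdoor path.
No other singleton works — e.g. {zeta} leaves P5 open — so {alpha} is the unique smallest valid adjustment set.

{alpha}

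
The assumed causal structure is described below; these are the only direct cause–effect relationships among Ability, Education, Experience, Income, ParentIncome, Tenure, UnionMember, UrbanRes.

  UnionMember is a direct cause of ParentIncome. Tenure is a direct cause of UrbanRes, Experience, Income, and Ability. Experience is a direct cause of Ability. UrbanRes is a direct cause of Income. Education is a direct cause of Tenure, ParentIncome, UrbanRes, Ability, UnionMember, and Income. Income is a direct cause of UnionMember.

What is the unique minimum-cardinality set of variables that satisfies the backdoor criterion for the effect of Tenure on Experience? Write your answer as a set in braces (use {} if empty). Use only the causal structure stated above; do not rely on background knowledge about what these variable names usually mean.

{}

Variables eligible for adjustment (non-descendants of Tenure, excluding Tenure and Experience): {Education}.
Backdoor paths from Tenure to Experience:
  P1: Tenure <- Education -> Ability <- Experience
Each backdoor path contains an unconditioned collider, so every path is already blocked with the empty conditioning set:
  P1: blocked at collider Ability (neither it nor any descendant is in the conditioning set).
The empty set is therefore the unique smallest valid set.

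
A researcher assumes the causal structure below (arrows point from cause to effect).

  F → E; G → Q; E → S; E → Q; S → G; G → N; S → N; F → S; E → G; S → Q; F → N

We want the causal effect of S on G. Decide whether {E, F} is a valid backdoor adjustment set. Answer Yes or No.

Yes

Backdoor paths from S to G (paths whose first edge points into S):
  P1: S <- F -> E -> G
  P2: S <- F -> E -> Q <- G
  P3: S <- F -> N <- G
  P4: S <- E <- F -> N <- G
  P5: S <- E -> G
  P6: S <- E -> Q <- G
Condition 1 (no descendant of S in the set): holds — descendants of S are {G, N, Q}; none are in {E, F}.
Condition 2 (every backdoor path blocked by {E, F}):
  P1: blocked at fork node F ∈ conditioning set.
  P2: blocked at fork node F ∈ conditioning set.
  P3: blocked at fork node F ∈ conditioning set.
  P4: blocked at chain node E ∈ conditioning set.
  P5: blocked at fork node E ∈ conditioning set.
  P6: blocked at fork node E ∈ conditioning set.
{E, F} satisfies the backdoor criterion.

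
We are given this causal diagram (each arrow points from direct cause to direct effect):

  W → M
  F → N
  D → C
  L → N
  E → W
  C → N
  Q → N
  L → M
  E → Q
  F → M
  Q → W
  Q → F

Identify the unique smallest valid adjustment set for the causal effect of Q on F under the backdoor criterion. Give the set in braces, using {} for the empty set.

Variables eligible for adjustment (non-descendants of Q, excluding Q and F): {C, D, E, L}.
Backdoor paths from Q to F:
  P1: Q <- E -> W -> M <- L -> N <- F
  P2: Q <- E -> W -> M <- F
Each backdoor path contains an unconditioned collider, so every path is already blocked with the empty conditioning set:
  P1: blocked at collider M (neither it nor any descendant is in the conditioning set).
  P2: blocked at collider M (neither it nor any descendant is in the conditioning set).
The empty set is therefore the unique smallest valid set.

{}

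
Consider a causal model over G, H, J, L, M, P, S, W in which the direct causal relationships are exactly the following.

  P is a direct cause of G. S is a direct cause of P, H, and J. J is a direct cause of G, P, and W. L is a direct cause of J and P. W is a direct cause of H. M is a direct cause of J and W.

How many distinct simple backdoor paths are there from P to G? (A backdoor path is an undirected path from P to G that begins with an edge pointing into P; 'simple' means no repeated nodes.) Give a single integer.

A backdoor path from P to G is any simple undirected path whose first edge points into P (i.e. leaves P via a parent).
Parents of P: {J, L, S}.
Enumerating:
  P1: P <- S -> J -> G
  P2: P <- S -> H <- W <- M -> J -> G
  P3: P <- S -> H <- W <- J -> G
  P4: P <- L -> J -> G
  P5: P <- J -> G
That exhausts the simple backdoor paths. Count: 5.

5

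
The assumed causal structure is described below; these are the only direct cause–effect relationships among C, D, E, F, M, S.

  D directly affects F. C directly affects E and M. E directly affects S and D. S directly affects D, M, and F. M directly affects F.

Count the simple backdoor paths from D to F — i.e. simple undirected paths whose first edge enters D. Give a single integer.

A backdoor path from D to F is any simple undirected path whose first edge points into D (i.e. leaves D via a parent).
Parents of D: {E, S}.
Enumerating:
  P1: D <- E <- C -> M <- S -> F
  P2: D <- E <- C -> M -> F
  P3: D <- E -> S -> M -> F
  P4: D <- E -> S -> F
  P5: D <- S <- E <- C -> M -> F
  P6: D <- S -> M -> F
  P7: D <- S -> F
That exhausts the simple backdoor paths. Count: 7.

7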